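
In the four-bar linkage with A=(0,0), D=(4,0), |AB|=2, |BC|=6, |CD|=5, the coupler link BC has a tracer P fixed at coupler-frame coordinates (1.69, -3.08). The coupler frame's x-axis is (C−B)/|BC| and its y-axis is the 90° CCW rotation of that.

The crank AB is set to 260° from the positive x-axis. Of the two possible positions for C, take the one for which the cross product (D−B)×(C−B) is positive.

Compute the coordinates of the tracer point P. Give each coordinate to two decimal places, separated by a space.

3.01 -0.94

A=(0,0), D=(4.00,0)
B = A + 2.00·(cos260°, sin260°) = (-0.3473, -1.9696)
|BD| = 4.7727
circle(B,6.00) ∩ circle(D,5.00): a=3.5387, h=4.8453
  candidates: C₊=(0.8764,3.9043) cross=23.125; C₋=(4.8756,-4.9227) cross=-23.125
  mode + wants cross > 0 → take C=(0.8764,3.9043) (cross=23.125)
ex = (C−B)/|BC| = (0.2040,0.9790); ey = (-0.9790,0.2040)
P = B + 1.69·ex + -3.08·ey = (3.0126,-0.9433)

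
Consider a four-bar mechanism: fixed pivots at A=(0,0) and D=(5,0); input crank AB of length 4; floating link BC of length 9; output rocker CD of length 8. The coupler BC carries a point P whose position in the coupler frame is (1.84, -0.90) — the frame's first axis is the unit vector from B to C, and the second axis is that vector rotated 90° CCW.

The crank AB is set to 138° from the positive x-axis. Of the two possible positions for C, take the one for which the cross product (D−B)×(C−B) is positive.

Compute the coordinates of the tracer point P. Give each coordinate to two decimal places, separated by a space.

A=(0,0), D=(5.00,0)
B = A + 4.00·(cos138°, sin138°) = (-2.9726, 2.6765)
|BD| = 8.4099
circle(B,9.00) ∩ circle(D,8.00): a=5.2156, h=7.3346
  candidates: C₊=(4.3062,7.9699) cross=61.683; C₋=(-0.3624,-5.9367) cross=-61.683
  mode + wants cross > 0 → take C=(4.3062,7.9699) (cross=61.683)
ex = (C−B)/|BC| = (0.8088,0.5881); ey = (-0.5881,0.8088)
P = B + 1.84·ex + -0.90·ey = (-0.9551,3.0308)

-0.96 3.03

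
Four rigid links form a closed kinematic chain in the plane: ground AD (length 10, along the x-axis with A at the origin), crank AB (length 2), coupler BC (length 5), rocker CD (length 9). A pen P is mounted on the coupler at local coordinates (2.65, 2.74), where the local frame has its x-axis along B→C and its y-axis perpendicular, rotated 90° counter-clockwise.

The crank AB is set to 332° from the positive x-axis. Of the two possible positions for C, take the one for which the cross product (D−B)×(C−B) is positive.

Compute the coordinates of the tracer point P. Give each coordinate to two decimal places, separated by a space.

A=(0,0), D=(10.00,0)
B = A + 2.00·(cos332°, sin332°) = (1.7659, -0.9389)
|BD| = 8.2875
circle(B,5.00) ∩ circle(D,9.00): a=0.7651, h=4.9411
  candidates: C₊=(1.9663,4.0570) cross=40.949; C₋=(3.0859,-5.7616) cross=-40.949
  mode + wants cross > 0 → take C=(1.9663,4.0570) (cross=40.949)
ex = (C−B)/|BC| = (0.0401,0.9992); ey = (-0.9992,0.0401)
P = B + 2.65·ex + 2.74·ey = (-0.8657,1.8187)

-0.87 1.82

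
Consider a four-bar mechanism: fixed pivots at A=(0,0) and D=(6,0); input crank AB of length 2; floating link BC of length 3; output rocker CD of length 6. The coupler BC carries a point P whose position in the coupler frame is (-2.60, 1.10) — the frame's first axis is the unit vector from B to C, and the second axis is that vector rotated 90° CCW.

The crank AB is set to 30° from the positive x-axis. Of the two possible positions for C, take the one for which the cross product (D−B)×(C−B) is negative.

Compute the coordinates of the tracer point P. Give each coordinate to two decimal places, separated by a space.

4.00 2.69

A=(0,0), D=(6.00,0)
B = A + 2.00·(cos30°, sin30°) = (1.7321, 1.0000)
|BD| = 4.3835
circle(B,3.00) ∩ circle(D,6.00): a=-0.8879, h=2.8656
  candidates: C₊=(1.5212,3.9926) cross=12.561; C₋=(0.2138,-1.5875) cross=-12.561
  mode - wants cross < 0 → take C=(0.2138,-1.5875) (cross=-12.561)
ex = (C−B)/|BC| = (-0.5061,-0.8625); ey = (0.8625,-0.5061)
P = B + -2.60·ex + 1.10·ey = (3.9966,2.6858)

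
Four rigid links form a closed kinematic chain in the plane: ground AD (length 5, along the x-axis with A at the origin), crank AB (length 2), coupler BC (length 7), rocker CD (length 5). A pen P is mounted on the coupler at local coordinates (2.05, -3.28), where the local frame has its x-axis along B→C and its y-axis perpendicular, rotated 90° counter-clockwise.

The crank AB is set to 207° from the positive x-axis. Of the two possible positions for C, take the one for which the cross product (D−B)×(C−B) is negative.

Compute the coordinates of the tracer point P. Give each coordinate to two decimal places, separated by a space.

-1.96 -4.77

A=(0,0), D=(5.00,0)
B = A + 2.00·(cos207°, sin207°) = (-1.7820, -0.9080)
|BD| = 6.8425
circle(B,7.00) ∩ circle(D,5.00): a=5.1750, h=4.7137
  candidates: C₊=(2.7217,4.4508) cross=32.254; C₋=(3.9727,-4.8933) cross=-32.254
  mode - wants cross < 0 → take C=(3.9727,-4.8933) (cross=-32.254)
ex = (C−B)/|BC| = (0.8221,-0.5693); ey = (0.5693,0.8221)
P = B + 2.05·ex + -3.28·ey = (-1.9641,-4.7716)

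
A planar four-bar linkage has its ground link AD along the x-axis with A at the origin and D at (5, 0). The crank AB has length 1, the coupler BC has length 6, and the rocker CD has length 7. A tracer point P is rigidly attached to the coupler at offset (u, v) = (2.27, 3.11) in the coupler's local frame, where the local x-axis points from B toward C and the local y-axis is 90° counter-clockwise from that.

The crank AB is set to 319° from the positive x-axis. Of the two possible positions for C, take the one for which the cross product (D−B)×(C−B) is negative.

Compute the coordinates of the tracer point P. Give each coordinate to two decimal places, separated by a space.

4.34 -2.05

A=(0,0), D=(5.00,0)
B = A + 1.00·(cos319°, sin319°) = (0.7547, -0.6561)
|BD| = 4.2957
circle(B,6.00) ∩ circle(D,7.00): a=0.6347, h=5.9663
  candidates: C₊=(0.4707,5.3372) cross=25.629; C₋=(2.2932,-6.4555) cross=-25.629
  mode - wants cross < 0 → take C=(2.2932,-6.4555) (cross=-25.629)
ex = (C−B)/|BC| = (0.2564,-0.9666); ey = (0.9666,0.2564)
P = B + 2.27·ex + 3.11·ey = (4.3428,-2.0527)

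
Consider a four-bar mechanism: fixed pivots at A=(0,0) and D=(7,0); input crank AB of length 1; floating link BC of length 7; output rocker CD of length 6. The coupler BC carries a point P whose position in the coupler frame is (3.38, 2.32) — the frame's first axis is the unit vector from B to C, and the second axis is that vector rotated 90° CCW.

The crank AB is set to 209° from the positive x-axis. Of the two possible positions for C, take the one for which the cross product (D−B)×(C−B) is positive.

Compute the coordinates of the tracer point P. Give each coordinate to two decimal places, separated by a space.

-0.52 3.60

A=(0,0), D=(7.00,0)
B = A + 1.00·(cos209°, sin209°) = (-0.8746, -0.4848)
|BD| = 7.8895
circle(B,7.00) ∩ circle(D,6.00): a=4.7686, h=5.1245
  candidates: C₊=(3.5701,4.9230) cross=40.430; C₋=(4.1999,-5.3066) cross=-40.430
  mode + wants cross > 0 → take C=(3.5701,4.9230) (cross=40.430)
ex = (C−B)/|BC| = (0.6350,0.7725); ey = (-0.7725,0.6350)
P = B + 3.38·ex + 2.32·ey = (-0.5207,3.5995)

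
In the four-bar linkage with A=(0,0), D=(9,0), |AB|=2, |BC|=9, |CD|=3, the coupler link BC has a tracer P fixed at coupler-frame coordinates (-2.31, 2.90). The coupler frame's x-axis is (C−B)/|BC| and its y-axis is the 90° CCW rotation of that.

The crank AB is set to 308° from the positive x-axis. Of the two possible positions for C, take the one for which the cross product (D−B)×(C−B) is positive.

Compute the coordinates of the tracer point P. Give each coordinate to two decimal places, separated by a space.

A=(0,0), D=(9.00,0)
B = A + 2.00·(cos308°, sin308°) = (1.2313, -1.5760)
|BD| = 7.9269
circle(B,9.00) ∩ circle(D,3.00): a=8.5049, h=2.9438
  candidates: C₊=(8.9812,2.9999) cross=23.335; C₋=(10.1518,-2.7701) cross=-23.335
  mode + wants cross > 0 → take C=(8.9812,2.9999) (cross=23.335)
ex = (C−B)/|BC| = (0.8611,0.5084); ey = (-0.5084,0.8611)
P = B + -2.31·ex + 2.90·ey = (-2.2323,-0.2533)

-2.23 -0.25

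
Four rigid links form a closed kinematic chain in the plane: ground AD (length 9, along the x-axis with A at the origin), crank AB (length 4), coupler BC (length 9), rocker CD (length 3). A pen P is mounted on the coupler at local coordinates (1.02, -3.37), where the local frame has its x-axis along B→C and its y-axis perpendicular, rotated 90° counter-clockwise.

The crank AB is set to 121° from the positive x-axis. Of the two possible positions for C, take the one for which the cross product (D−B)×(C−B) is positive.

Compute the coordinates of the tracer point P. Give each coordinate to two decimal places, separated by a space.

-1.56 -0.06

A=(0,0), D=(9.00,0)
B = A + 4.00·(cos121°, sin121°) = (-2.0602, 3.4287)
|BD| = 11.5794
circle(B,9.00) ∩ circle(D,3.00): a=8.8987, h=1.3467
  candidates: C₊=(6.8382,2.0801) cross=15.594; C₋=(6.0407,-0.4926) cross=-15.594
  mode + wants cross > 0 → take C=(6.8382,2.0801) (cross=15.594)
ex = (C−B)/|BC| = (0.9887,-0.1498); ey = (0.1498,0.9887)
P = B + 1.02·ex + -3.37·ey = (-1.5566,-0.0561)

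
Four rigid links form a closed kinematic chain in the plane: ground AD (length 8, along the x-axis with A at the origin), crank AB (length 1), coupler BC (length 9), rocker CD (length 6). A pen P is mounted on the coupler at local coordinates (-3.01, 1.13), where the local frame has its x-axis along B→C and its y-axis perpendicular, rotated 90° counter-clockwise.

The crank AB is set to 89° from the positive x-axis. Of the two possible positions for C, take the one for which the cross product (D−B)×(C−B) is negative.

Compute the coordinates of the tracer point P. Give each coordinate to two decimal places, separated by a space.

A=(0,0), D=(8.00,0)
B = A + 1.00·(cos89°, sin89°) = (0.0175, 0.9998)
|BD| = 8.0449
circle(B,9.00) ∩ circle(D,6.00): a=6.8193, h=5.8735
  candidates: C₊=(7.5138,5.9803) cross=47.252; C₋=(6.0539,-5.6756) cross=-47.252
  mode - wants cross < 0 → take C=(6.0539,-5.6756) (cross=-47.252)
ex = (C−B)/|BC| = (0.6707,-0.7417); ey = (0.7417,0.6707)
P = B + -3.01·ex + 1.13·ey = (-1.1633,3.9903)

-1.16 3.99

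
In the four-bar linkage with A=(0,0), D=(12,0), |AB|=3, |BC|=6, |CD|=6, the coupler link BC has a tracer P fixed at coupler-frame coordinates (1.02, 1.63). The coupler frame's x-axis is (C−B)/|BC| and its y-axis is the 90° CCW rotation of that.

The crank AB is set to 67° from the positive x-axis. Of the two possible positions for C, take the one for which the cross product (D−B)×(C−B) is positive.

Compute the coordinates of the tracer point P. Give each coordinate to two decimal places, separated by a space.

A=(0,0), D=(12.00,0)
B = A + 3.00·(cos67°, sin67°) = (1.1722, 2.7615)
|BD| = 11.1744
circle(B,6.00) ∩ circle(D,6.00): a=5.5872, h=2.1870
  candidates: C₊=(7.1266,3.5000) cross=24.439; C₋=(6.0456,-0.7385) cross=-24.439
  mode + wants cross > 0 → take C=(7.1266,3.5000) (cross=24.439)
ex = (C−B)/|BC| = (0.9924,0.1231); ey = (-0.1231,0.9924)
P = B + 1.02·ex + 1.63·ey = (1.9838,4.5047)

1.98 4.50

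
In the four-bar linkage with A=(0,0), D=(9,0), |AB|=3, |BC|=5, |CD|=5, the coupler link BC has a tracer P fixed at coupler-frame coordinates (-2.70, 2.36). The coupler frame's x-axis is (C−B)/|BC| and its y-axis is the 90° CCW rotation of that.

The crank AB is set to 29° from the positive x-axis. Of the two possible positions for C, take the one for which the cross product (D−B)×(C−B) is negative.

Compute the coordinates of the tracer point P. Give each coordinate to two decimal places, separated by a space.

3.44 4.95

A=(0,0), D=(9.00,0)
B = A + 3.00·(cos29°, sin29°) = (2.6239, 1.4544)
|BD| = 6.5399
circle(B,5.00) ∩ circle(D,5.00): a=3.2700, h=3.7825
  candidates: C₊=(6.6531,4.4150) cross=24.737; C₋=(4.9707,-2.9606) cross=-24.737
  mode - wants cross < 0 → take C=(4.9707,-2.9606) (cross=-24.737)
ex = (C−B)/|BC| = (0.4694,-0.8830); ey = (0.8830,0.4694)
P = B + -2.70·ex + 2.36·ey = (3.4404,4.9462)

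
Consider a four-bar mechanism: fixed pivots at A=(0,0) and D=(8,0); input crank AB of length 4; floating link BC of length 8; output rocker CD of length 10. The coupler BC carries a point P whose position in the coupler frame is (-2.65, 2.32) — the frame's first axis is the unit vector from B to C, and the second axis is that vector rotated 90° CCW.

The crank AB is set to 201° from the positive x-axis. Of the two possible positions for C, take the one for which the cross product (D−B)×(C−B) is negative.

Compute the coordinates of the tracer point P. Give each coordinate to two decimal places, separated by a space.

A=(0,0), D=(8.00,0)
B = A + 4.00·(cos201°, sin201°) = (-3.7343, -1.4335)
|BD| = 11.8216
circle(B,8.00) ∩ circle(D,10.00): a=4.3881, h=6.6891
  candidates: C₊=(-0.1897,5.7384) cross=79.076; C₋=(1.4325,-7.5411) cross=-79.076
  mode - wants cross < 0 → take C=(1.4325,-7.5411) (cross=-79.076)
ex = (C−B)/|BC| = (0.6459,-0.7635); ey = (0.7635,0.6459)
P = B + -2.65·ex + 2.32·ey = (-3.6746,2.0881)

-3.67 2.09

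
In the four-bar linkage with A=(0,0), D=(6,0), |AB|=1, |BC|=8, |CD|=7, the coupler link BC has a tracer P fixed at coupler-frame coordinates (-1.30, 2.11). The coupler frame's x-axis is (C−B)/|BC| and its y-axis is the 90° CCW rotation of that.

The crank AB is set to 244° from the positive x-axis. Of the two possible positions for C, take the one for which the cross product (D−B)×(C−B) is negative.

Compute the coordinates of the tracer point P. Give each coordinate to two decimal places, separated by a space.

0.29 1.47

A=(0,0), D=(6.00,0)
B = A + 1.00·(cos244°, sin244°) = (-0.4384, -0.8988)
|BD| = 6.5008
circle(B,8.00) ∩ circle(D,7.00): a=4.4041, h=6.6786
  candidates: C₊=(3.0001,6.3246) cross=43.416; C₋=(4.8468,-6.9044) cross=-43.416
  mode - wants cross < 0 → take C=(4.8468,-6.9044) (cross=-43.416)
ex = (C−B)/|BC| = (0.6606,-0.7507); ey = (0.7507,0.6606)
P = B + -1.30·ex + 2.11·ey = (0.2868,1.4711)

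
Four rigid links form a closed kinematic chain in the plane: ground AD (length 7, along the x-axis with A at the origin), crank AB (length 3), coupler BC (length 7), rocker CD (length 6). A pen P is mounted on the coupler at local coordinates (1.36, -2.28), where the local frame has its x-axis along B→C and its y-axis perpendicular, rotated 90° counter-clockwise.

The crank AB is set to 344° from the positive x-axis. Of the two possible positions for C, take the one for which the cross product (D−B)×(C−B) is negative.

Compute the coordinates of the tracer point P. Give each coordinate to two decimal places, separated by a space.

2.13 -3.37

A=(0,0), D=(7.00,0)
B = A + 3.00·(cos344°, sin344°) = (2.8838, -0.8269)
|BD| = 4.1985
circle(B,7.00) ∩ circle(D,6.00): a=3.6474, h=5.9746
  candidates: C₊=(5.2830,5.7491) cross=25.084; C₋=(7.6365,-5.9661) cross=-25.084
  mode - wants cross < 0 → take C=(7.6365,-5.9661) (cross=-25.084)
ex = (C−B)/|BC| = (0.6790,-0.7342); ey = (0.7342,0.6790)
P = B + 1.36·ex + -2.28·ey = (2.1332,-3.3734)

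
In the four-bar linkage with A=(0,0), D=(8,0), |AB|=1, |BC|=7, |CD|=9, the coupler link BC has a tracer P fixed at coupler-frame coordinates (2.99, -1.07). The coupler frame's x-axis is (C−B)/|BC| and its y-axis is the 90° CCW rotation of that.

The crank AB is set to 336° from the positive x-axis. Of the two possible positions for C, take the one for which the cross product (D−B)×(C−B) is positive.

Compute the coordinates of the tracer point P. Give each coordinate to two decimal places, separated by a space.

2.36 2.42

A=(0,0), D=(8.00,0)
B = A + 1.00·(cos336°, sin336°) = (0.9135, -0.4067)
|BD| = 7.0981
circle(B,7.00) ∩ circle(D,9.00): a=1.2949, h=6.8792
  candidates: C₊=(1.8122,6.5353) cross=48.829; C₋=(2.6005,-7.2004) cross=-48.829
  mode + wants cross > 0 → take C=(1.8122,6.5353) (cross=48.829)
ex = (C−B)/|BC| = (0.1284,0.9917); ey = (-0.9917,0.1284)
P = B + 2.99·ex + -1.07·ey = (2.3585,2.4212)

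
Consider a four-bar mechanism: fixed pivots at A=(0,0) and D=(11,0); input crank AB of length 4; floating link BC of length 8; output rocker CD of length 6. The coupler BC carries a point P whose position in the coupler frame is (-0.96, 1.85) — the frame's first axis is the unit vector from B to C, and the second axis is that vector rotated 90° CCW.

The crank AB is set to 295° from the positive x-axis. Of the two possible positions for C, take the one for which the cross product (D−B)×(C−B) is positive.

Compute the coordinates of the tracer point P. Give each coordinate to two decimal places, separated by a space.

-0.39 -3.47

A=(0,0), D=(11.00,0)
B = A + 4.00·(cos295°, sin295°) = (1.6905, -3.6252)
|BD| = 9.9905
circle(B,8.00) ∩ circle(D,6.00): a=6.3966, h=4.8046
  candidates: C₊=(5.9076,3.1730) cross=48.000; C₋=(9.3945,-5.7812) cross=-48.000
  mode + wants cross > 0 → take C=(5.9076,3.1730) (cross=48.000)
ex = (C−B)/|BC| = (0.5271,0.8498); ey = (-0.8498,0.5271)
P = B + -0.96·ex + 1.85·ey = (-0.3877,-3.4658)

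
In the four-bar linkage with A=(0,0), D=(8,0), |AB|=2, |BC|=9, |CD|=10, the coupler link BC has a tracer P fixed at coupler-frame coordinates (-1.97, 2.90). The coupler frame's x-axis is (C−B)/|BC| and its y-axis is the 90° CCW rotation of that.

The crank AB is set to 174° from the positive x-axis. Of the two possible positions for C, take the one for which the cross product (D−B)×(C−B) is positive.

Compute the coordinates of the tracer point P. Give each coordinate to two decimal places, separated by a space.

-5.47 -0.17

A=(0,0), D=(8.00,0)
B = A + 2.00·(cos174°, sin174°) = (-1.9890, 0.2091)
|BD| = 9.9912
circle(B,9.00) ∩ circle(D,10.00): a=4.0448, h=8.0399
  candidates: C₊=(2.2231,8.1625) cross=80.328; C₋=(1.8866,-7.9137) cross=-80.328
  mode + wants cross > 0 → take C=(2.2231,8.1625) (cross=80.328)
ex = (C−B)/|BC| = (0.4680,0.8837); ey = (-0.8837,0.4680)
P = B + -1.97·ex + 2.90·ey = (-5.4738,-0.1746)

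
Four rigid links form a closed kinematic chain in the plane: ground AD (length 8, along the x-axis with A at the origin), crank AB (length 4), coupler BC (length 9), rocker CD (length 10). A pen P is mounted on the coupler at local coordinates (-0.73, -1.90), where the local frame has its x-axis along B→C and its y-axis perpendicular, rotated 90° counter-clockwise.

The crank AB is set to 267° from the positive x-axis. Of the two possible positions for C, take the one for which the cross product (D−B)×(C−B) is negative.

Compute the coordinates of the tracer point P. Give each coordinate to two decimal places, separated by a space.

A=(0,0), D=(8.00,0)
B = A + 4.00·(cos267°, sin267°) = (-0.2093, -3.9945)
|BD| = 9.1296
circle(B,9.00) ∩ circle(D,10.00): a=3.5242, h=8.2813
  candidates: C₊=(-0.6637,4.9940) cross=75.605; C₋=(6.5830,-9.8991) cross=-75.605
  mode - wants cross < 0 → take C=(6.5830,-9.8991) (cross=-75.605)
ex = (C−B)/|BC| = (0.7547,-0.6561); ey = (0.6561,0.7547)
P = B + -0.73·ex + -1.90·ey = (-2.0068,-4.9495)

-2.01 -4.95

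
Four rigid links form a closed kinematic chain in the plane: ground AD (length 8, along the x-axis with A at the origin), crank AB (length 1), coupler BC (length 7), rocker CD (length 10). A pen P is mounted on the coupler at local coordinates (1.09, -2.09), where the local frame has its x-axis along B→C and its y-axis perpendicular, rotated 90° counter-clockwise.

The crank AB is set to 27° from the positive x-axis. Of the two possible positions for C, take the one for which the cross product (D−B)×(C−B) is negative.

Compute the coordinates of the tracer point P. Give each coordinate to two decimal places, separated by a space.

A=(0,0), D=(8.00,0)
B = A + 1.00·(cos27°, sin27°) = (0.8910, 0.4540)
|BD| = 7.1235
circle(B,7.00) ∩ circle(D,10.00): a=-0.0180, h=7.0000
  candidates: C₊=(1.3192,7.4409) cross=49.864; C₋=(0.4269,-6.5306) cross=-49.864
  mode - wants cross < 0 → take C=(0.4269,-6.5306) (cross=-49.864)
ex = (C−B)/|BC| = (-0.0663,-0.9978); ey = (0.9978,-0.0663)
P = B + 1.09·ex + -2.09·ey = (-1.2667,-0.4951)

-1.27 -0.50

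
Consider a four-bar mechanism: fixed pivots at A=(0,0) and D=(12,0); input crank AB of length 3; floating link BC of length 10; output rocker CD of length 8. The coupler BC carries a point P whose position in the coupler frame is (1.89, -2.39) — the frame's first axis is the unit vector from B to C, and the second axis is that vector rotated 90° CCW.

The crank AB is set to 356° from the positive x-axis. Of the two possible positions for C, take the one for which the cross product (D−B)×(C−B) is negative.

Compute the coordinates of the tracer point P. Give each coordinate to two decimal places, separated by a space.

2.48 -3.21

A=(0,0), D=(12.00,0)
B = A + 3.00·(cos356°, sin356°) = (2.9927, -0.2093)
|BD| = 9.0097
circle(B,10.00) ∩ circle(D,8.00): a=6.5027, h=7.5970
  candidates: C₊=(9.3172,7.5367) cross=68.447; C₋=(9.6701,-7.6532) cross=-68.447
  mode - wants cross < 0 → take C=(9.6701,-7.6532) (cross=-68.447)
ex = (C−B)/|BC| = (0.6677,-0.7444); ey = (0.7444,0.6677)
P = B + 1.89·ex + -2.39·ey = (2.4756,-3.2121)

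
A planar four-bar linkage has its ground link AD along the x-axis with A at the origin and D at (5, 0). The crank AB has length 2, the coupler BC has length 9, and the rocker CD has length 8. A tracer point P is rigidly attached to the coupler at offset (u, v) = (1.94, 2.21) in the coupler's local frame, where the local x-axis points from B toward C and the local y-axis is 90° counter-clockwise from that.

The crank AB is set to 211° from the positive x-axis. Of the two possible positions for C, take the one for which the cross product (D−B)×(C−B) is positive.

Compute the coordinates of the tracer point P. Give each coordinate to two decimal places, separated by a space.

A=(0,0), D=(5.00,0)
B = A + 2.00·(cos211°, sin211°) = (-1.7143, -1.0301)
|BD| = 6.7929
circle(B,9.00) ∩ circle(D,8.00): a=4.6478, h=7.7070
  candidates: C₊=(1.7110,7.2926) cross=52.353; C₋=(4.0484,-7.9432) cross=-52.353
  mode + wants cross > 0 → take C=(1.7110,7.2926) (cross=52.353)
ex = (C−B)/|BC| = (0.3806,0.9247); ey = (-0.9247,0.3806)
P = B + 1.94·ex + 2.21·ey = (-3.0197,1.6050)

-3.02 1.61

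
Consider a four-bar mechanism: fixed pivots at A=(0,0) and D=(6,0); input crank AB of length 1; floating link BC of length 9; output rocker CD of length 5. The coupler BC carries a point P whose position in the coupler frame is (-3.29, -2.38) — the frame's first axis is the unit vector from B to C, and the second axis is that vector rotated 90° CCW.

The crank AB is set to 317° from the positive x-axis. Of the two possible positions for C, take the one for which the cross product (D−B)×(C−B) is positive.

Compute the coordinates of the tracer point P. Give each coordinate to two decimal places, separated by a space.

A=(0,0), D=(6.00,0)
B = A + 1.00·(cos317°, sin317°) = (0.7314, -0.6820)
|BD| = 5.3126
circle(B,9.00) ∩ circle(D,5.00): a=7.9268, h=4.2622
  candidates: C₊=(8.0454,4.5625) cross=22.643; C₋=(9.1397,-3.8913) cross=-22.643
  mode + wants cross > 0 → take C=(8.0454,4.5625) (cross=22.643)
ex = (C−B)/|BC| = (0.8127,0.5827); ey = (-0.5827,0.8127)
P = B + -3.29·ex + -2.38·ey = (-0.5555,-4.5333)

-0.56 -4.53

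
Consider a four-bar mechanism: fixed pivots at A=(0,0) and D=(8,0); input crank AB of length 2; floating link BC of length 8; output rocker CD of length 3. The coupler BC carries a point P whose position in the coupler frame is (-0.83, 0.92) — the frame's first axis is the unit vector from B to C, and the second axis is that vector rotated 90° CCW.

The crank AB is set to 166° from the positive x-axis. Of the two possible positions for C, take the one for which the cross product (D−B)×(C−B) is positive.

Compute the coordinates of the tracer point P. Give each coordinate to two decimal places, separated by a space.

-2.94 1.21

A=(0,0), D=(8.00,0)
B = A + 2.00·(cos166°, sin166°) = (-1.9406, 0.4838)
|BD| = 9.9524
circle(B,8.00) ∩ circle(D,3.00): a=7.7393, h=2.0255
  candidates: C₊=(5.8881,2.1307) cross=20.158; C₋=(5.6911,-1.9155) cross=-20.158
  mode + wants cross > 0 → take C=(5.8881,2.1307) (cross=20.158)
ex = (C−B)/|BC| = (0.9786,0.2059); ey = (-0.2059,0.9786)
P = B + -0.83·ex + 0.92·ey = (-2.9422,1.2133)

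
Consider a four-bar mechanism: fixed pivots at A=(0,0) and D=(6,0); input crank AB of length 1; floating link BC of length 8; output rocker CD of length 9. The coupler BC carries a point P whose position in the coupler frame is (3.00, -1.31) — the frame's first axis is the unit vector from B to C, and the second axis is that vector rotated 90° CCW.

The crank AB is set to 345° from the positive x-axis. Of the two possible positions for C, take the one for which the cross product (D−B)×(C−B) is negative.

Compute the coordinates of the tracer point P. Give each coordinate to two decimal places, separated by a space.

A=(0,0), D=(6.00,0)
B = A + 1.00·(cos345°, sin345°) = (0.9659, -0.2588)
|BD| = 5.0407
circle(B,8.00) ∩ circle(D,9.00): a=0.8341, h=7.9564
  candidates: C₊=(1.3904,7.7299) cross=40.106; C₋=(2.2074,-8.1619) cross=-40.106
  mode - wants cross < 0 → take C=(2.2074,-8.1619) (cross=-40.106)
ex = (C−B)/|BC| = (0.1552,-0.9879); ey = (0.9879,0.1552)
P = B + 3.00·ex + -1.31·ey = (0.1374,-3.4258)

0.14 -3.43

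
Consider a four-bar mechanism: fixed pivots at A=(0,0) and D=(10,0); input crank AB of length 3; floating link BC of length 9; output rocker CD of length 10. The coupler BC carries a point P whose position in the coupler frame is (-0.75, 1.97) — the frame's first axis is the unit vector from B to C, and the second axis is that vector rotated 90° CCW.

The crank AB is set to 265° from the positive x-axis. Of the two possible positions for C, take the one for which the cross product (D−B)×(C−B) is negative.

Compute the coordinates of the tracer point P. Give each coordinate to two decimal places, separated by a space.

A=(0,0), D=(10.00,0)
B = A + 3.00·(cos265°, sin265°) = (-0.2615, -2.9886)
|BD| = 10.6878
circle(B,9.00) ∩ circle(D,10.00): a=4.4550, h=7.8200
  candidates: C₊=(1.8292,5.7652) cross=83.579; C₋=(6.2025,-9.2509) cross=-83.579
  mode - wants cross < 0 → take C=(6.2025,-9.2509) (cross=-83.579)
ex = (C−B)/|BC| = (0.7182,-0.6958); ey = (0.6958,0.7182)
P = B + -0.75·ex + 1.97·ey = (0.5706,-1.0518)

0.57 -1.05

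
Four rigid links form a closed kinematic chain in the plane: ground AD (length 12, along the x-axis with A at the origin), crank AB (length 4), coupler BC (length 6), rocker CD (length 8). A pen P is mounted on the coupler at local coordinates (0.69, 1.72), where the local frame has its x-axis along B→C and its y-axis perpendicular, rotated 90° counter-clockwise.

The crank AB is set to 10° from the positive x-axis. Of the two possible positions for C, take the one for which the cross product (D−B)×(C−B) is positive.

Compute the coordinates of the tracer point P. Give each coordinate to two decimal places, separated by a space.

A=(0,0), D=(12.00,0)
B = A + 4.00·(cos10°, sin10°) = (3.9392, 0.6946)
|BD| = 8.0906
circle(B,6.00) ∩ circle(D,8.00): a=2.3149, h=5.5354
  candidates: C₊=(6.7208,6.0109) cross=44.785; C₋=(5.7704,-5.0192) cross=-44.785
  mode + wants cross > 0 → take C=(6.7208,6.0109) (cross=44.785)
ex = (C−B)/|BC| = (0.4636,0.8860); ey = (-0.8860,0.4636)
P = B + 0.69·ex + 1.72·ey = (2.7351,2.1034)

2.74 2.10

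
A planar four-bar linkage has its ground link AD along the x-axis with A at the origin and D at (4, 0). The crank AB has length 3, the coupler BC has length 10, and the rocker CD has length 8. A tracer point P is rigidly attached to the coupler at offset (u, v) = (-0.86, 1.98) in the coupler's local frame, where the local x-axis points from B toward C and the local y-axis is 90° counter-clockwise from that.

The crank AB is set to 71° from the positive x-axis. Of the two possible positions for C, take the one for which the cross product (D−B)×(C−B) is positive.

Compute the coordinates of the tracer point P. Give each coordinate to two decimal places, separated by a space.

-0.12 4.70

A=(0,0), D=(4.00,0)
B = A + 3.00·(cos71°, sin71°) = (0.9767, 2.8366)
|BD| = 4.1456
circle(B,10.00) ∩ circle(D,8.00): a=6.4147, h=7.6715
  candidates: C₊=(10.9038,4.0420) cross=31.803; C₋=(0.4058,-7.1471) cross=-31.803
  mode + wants cross > 0 → take C=(10.9038,4.0420) (cross=31.803)
ex = (C−B)/|BC| = (0.9927,0.1205); ey = (-0.1205,0.9927)
P = B + -0.86·ex + 1.98·ey = (-0.1157,4.6984)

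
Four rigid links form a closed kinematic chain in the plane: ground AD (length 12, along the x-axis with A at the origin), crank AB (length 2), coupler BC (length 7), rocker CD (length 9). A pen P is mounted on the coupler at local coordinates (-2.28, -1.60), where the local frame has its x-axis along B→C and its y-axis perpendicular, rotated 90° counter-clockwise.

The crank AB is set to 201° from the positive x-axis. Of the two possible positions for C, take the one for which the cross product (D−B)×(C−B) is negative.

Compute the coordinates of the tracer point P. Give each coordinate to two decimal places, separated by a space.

-4.65 -0.90

A=(0,0), D=(12.00,0)
B = A + 2.00·(cos201°, sin201°) = (-1.8672, -0.7167)
|BD| = 13.8857
circle(B,7.00) ∩ circle(D,9.00): a=5.7906, h=3.9331
  candidates: C₊=(3.7127,3.5100) cross=54.614; C₋=(4.1187,-4.3457) cross=-54.614
  mode - wants cross < 0 → take C=(4.1187,-4.3457) (cross=-54.614)
ex = (C−B)/|BC| = (0.8551,-0.5184); ey = (0.5184,0.8551)
P = B + -2.28·ex + -1.60·ey = (-4.6463,-0.9029)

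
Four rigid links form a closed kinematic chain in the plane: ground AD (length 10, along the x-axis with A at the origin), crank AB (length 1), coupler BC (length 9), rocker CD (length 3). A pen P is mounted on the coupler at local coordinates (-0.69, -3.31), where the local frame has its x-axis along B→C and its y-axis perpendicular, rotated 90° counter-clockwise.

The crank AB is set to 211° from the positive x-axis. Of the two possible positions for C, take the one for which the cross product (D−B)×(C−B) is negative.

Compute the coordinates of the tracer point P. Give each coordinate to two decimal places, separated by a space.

-2.16 -3.63

A=(0,0), D=(10.00,0)
B = A + 1.00·(cos211°, sin211°) = (-0.8572, -0.5150)
|BD| = 10.8694
circle(B,9.00) ∩ circle(D,3.00): a=8.7467, h=2.1200
  candidates: C₊=(7.7793,2.0170) cross=23.043; C₋=(7.9802,-2.2182) cross=-23.043
  mode - wants cross < 0 → take C=(7.9802,-2.2182) (cross=-23.043)
ex = (C−B)/|BC| = (0.9819,-0.1892); ey = (0.1892,0.9819)
P = B + -0.69·ex + -3.31·ey = (-2.1611,-3.6347)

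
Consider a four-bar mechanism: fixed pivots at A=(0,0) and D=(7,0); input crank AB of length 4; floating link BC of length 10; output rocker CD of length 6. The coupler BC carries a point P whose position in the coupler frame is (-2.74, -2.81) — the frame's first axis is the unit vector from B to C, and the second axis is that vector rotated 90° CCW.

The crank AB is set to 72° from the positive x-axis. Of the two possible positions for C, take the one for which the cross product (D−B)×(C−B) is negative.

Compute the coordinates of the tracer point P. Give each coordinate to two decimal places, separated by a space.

-2.36 5.38

A=(0,0), D=(7.00,0)
B = A + 4.00·(cos72°, sin72°) = (1.2361, 3.8042)
|BD| = 6.9062
circle(B,10.00) ∩ circle(D,6.00): a=8.0866, h=5.8827
  candidates: C₊=(11.2257,4.2595) cross=40.627; C₋=(4.7448,-5.5600) cross=-40.627
  mode - wants cross < 0 → take C=(4.7448,-5.5600) (cross=-40.627)
ex = (C−B)/|BC| = (0.3509,-0.9364); ey = (0.9364,0.3509)
P = B + -2.74·ex + -2.81·ey = (-2.3567,5.3841)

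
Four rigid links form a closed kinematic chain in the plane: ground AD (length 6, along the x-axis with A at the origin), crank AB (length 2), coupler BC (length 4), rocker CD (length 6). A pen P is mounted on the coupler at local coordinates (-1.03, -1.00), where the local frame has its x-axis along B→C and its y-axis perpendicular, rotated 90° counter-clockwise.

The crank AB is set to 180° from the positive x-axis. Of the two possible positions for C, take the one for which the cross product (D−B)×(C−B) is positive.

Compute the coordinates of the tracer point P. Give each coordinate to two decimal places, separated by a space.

-1.98 -1.44

A=(0,0), D=(6.00,0)
B = A + 2.00·(cos180°, sin180°) = (-2.0000, 0.0000)
|BD| = 8.0000
circle(B,4.00) ∩ circle(D,6.00): a=2.7500, h=2.9047
  candidates: C₊=(0.7500,2.9047) cross=23.238; C₋=(0.7500,-2.9047) cross=-23.238
  mode + wants cross > 0 → take C=(0.7500,2.9047) (cross=23.238)
ex = (C−B)/|BC| = (0.6875,0.7262); ey = (-0.7262,0.6875)
P = B + -1.03·ex + -1.00·ey = (-1.9819,-1.4355)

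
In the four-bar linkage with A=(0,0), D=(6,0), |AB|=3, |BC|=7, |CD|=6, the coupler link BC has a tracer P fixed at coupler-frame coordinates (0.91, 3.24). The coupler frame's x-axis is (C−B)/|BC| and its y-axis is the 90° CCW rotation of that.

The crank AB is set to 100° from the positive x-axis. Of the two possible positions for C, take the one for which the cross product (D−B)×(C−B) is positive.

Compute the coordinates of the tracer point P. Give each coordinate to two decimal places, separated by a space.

-1.11 6.27

A=(0,0), D=(6.00,0)
B = A + 3.00·(cos100°, sin100°) = (-0.5209, 2.9544)
|BD| = 7.1590
circle(B,7.00) ∩ circle(D,6.00): a=4.4874, h=5.3724
  candidates: C₊=(5.7837,5.9961) cross=38.461; C₋=(1.3494,-3.7911) cross=-38.461
  mode + wants cross > 0 → take C=(5.7837,5.9961) (cross=38.461)
ex = (C−B)/|BC| = (0.9007,0.4345); ey = (-0.4345,0.9007)
P = B + 0.91·ex + 3.24·ey = (-1.1092,6.2680)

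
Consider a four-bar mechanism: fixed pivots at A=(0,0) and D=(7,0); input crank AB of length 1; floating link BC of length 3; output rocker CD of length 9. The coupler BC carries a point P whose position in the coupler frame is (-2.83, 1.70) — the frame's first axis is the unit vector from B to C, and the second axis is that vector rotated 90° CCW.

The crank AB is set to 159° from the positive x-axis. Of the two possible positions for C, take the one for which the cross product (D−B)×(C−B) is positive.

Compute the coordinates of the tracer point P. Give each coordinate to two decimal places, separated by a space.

-2.21 -2.69

A=(0,0), D=(7.00,0)
B = A + 1.00·(cos159°, sin159°) = (-0.9336, 0.3584)
|BD| = 7.9417
circle(B,3.00) ∩ circle(D,9.00): a=-0.5622, h=2.9468
  candidates: C₊=(-1.3622,3.3276) cross=23.403; C₋=(-1.6282,-2.5601) cross=-23.403
  mode + wants cross > 0 → take C=(-1.3622,3.3276) (cross=23.403)
ex = (C−B)/|BC| = (-0.1429,0.9897); ey = (-0.9897,-0.1429)
P = B + -2.83·ex + 1.70·ey = (-2.2118,-2.6855)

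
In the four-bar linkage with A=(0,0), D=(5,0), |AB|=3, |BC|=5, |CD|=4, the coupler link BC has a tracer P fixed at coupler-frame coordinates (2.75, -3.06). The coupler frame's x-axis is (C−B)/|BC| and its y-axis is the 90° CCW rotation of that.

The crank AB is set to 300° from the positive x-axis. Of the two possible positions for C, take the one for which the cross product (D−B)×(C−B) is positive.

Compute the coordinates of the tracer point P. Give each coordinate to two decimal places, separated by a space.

A=(0,0), D=(5.00,0)
B = A + 3.00·(cos300°, sin300°) = (1.5000, -2.5981)
|BD| = 4.3589
circle(B,5.00) ∩ circle(D,4.00): a=3.2118, h=3.8320
  candidates: C₊=(1.7949,2.3932) cross=16.703; C₋=(6.3630,-3.7606) cross=-16.703
  mode + wants cross > 0 → take C=(1.7949,2.3932) (cross=16.703)
ex = (C−B)/|BC| = (0.0590,0.9983); ey = (-0.9983,0.0590)
P = B + 2.75·ex + -3.06·ey = (4.7169,-0.0334)

4.72 -0.03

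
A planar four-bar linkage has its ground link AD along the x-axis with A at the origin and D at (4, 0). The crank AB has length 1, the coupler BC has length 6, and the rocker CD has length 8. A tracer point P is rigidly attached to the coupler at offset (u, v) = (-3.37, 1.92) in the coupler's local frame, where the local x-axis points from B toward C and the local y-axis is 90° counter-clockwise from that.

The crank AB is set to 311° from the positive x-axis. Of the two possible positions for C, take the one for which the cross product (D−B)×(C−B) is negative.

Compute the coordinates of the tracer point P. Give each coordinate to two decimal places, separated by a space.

3.16 2.21

A=(0,0), D=(4.00,0)
B = A + 1.00·(cos311°, sin311°) = (0.6561, -0.7547)
|BD| = 3.4281
circle(B,6.00) ∩ circle(D,8.00): a=-2.3699, h=5.5121
  candidates: C₊=(-2.8693,4.1004) cross=18.896; C₋=(-0.4422,-6.6533) cross=-18.896
  mode - wants cross < 0 → take C=(-0.4422,-6.6533) (cross=-18.896)
ex = (C−B)/|BC| = (-0.1830,-0.9831); ey = (0.9831,-0.1830)
P = B + -3.37·ex + 1.92·ey = (3.1605,2.2069)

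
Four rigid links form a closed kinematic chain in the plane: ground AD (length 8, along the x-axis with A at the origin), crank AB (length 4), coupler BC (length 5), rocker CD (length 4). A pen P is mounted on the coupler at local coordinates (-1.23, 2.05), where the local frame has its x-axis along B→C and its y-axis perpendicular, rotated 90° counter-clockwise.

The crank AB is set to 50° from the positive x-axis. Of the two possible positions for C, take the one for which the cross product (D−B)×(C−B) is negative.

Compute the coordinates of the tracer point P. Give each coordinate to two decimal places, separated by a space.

4.05 4.94

A=(0,0), D=(8.00,0)
B = A + 4.00·(cos50°, sin50°) = (2.5712, 3.0642)
|BD| = 6.2339
circle(B,5.00) ∩ circle(D,4.00): a=3.8388, h=3.2037
  candidates: C₊=(7.4889,3.9672) cross=19.971; C₋=(4.3395,-1.6127) cross=-19.971
  mode - wants cross < 0 → take C=(4.3395,-1.6127) (cross=-19.971)
ex = (C−B)/|BC| = (0.3537,-0.9354); ey = (0.9354,0.3537)
P = B + -1.23·ex + 2.05·ey = (4.0536,4.9397)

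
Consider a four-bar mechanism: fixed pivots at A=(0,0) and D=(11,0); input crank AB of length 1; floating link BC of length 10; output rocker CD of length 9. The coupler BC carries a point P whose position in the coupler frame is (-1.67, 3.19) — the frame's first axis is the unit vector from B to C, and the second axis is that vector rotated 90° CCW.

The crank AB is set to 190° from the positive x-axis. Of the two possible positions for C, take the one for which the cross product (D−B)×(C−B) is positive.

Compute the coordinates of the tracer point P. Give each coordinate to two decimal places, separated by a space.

-4.47 0.71

A=(0,0), D=(11.00,0)
B = A + 1.00·(cos190°, sin190°) = (-0.9848, -0.1736)
|BD| = 11.9861
circle(B,10.00) ∩ circle(D,9.00): a=6.7856, h=7.3454
  candidates: C₊=(5.6937,7.2693) cross=88.043; C₋=(5.9065,-7.4200) cross=-88.043
  mode + wants cross > 0 → take C=(5.6937,7.2693) (cross=88.043)
ex = (C−B)/|BC| = (0.6678,0.7443); ey = (-0.7443,0.6678)
P = B + -1.67·ex + 3.19·ey = (-4.4744,0.7138)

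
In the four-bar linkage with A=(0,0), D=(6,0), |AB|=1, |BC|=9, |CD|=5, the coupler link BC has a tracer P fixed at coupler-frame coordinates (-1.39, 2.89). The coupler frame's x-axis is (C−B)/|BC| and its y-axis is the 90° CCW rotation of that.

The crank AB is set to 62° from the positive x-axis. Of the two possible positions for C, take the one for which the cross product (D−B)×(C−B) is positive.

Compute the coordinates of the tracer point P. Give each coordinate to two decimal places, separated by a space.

-1.86 3.09

A=(0,0), D=(6.00,0)
B = A + 1.00·(cos62°, sin62°) = (0.4695, 0.8829)
|BD| = 5.6006
circle(B,9.00) ∩ circle(D,5.00): a=7.7998, h=4.4904
  candidates: C₊=(8.8796,4.0875) cross=25.149; C₋=(7.4638,-4.7809) cross=-25.149
  mode + wants cross > 0 → take C=(8.8796,4.0875) (cross=25.149)
ex = (C−B)/|BC| = (0.9345,0.3561); ey = (-0.3561,0.9345)
P = B + -1.39·ex + 2.89·ey = (-1.8585,3.0886)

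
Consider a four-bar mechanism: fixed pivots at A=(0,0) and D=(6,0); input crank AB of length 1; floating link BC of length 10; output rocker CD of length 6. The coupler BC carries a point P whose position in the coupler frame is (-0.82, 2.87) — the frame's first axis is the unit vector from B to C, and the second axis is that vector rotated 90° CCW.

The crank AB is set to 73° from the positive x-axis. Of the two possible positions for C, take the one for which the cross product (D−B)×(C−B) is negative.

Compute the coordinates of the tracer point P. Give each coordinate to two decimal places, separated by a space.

A=(0,0), D=(6.00,0)
B = A + 1.00·(cos73°, sin73°) = (0.2924, 0.9563)
|BD| = 5.7872
circle(B,10.00) ∩ circle(D,6.00): a=8.4230, h=5.3900
  candidates: C₊=(9.4903,4.8803) cross=31.193; C₋=(7.7090,-5.7515) cross=-31.193
  mode - wants cross < 0 → take C=(7.7090,-5.7515) (cross=-31.193)
ex = (C−B)/|BC| = (0.7417,-0.6708); ey = (0.6708,0.7417)
P = B + -0.82·ex + 2.87·ey = (1.6093,3.6349)

1.61 3.63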